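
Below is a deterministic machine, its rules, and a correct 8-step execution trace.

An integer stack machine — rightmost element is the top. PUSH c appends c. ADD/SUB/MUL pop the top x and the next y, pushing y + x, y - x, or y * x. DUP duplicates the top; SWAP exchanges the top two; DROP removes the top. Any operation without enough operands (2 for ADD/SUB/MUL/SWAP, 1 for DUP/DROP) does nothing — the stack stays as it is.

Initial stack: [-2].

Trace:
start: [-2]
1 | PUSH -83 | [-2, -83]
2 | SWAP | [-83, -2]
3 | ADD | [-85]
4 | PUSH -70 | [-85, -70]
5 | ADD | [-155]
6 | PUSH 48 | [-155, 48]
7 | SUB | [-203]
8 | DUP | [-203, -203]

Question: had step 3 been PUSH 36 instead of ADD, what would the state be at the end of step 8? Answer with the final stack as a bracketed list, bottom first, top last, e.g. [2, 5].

(re-executing from step 3 with the substitution; state before step 3: [-83, -2])
3 | PUSH 36 | [-83, -2, 36]
4 | PUSH -70 | [-83, -2, 36, -70]
5 | ADD | [-83, -2, -34]
6 | PUSH 48 | [-83, -2, -34, 48]
7 | SUB | [-83, -2, -82]
8 | DUP | [-83, -2, -82, -82]

[-83, -2, -82, -82]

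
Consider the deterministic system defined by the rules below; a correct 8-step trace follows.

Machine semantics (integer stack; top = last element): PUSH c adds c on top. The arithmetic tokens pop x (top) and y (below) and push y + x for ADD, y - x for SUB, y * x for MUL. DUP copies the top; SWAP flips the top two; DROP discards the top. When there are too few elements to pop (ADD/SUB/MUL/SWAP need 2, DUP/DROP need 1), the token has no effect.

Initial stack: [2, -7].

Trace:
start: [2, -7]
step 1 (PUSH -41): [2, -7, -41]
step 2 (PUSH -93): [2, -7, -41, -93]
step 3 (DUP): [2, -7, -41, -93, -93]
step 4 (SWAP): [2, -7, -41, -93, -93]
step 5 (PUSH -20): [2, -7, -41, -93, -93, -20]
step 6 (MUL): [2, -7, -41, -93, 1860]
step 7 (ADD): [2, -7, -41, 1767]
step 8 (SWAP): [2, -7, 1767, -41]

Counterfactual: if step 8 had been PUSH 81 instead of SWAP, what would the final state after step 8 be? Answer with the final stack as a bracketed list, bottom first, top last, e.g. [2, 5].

[2, -7, -41, 1767, 81]

(re-executing from step 8 with the substitution; state before step 8: [2, -7, -41, 1767])
step 8 (PUSH 81): [2, -7, -41, 1767, 81]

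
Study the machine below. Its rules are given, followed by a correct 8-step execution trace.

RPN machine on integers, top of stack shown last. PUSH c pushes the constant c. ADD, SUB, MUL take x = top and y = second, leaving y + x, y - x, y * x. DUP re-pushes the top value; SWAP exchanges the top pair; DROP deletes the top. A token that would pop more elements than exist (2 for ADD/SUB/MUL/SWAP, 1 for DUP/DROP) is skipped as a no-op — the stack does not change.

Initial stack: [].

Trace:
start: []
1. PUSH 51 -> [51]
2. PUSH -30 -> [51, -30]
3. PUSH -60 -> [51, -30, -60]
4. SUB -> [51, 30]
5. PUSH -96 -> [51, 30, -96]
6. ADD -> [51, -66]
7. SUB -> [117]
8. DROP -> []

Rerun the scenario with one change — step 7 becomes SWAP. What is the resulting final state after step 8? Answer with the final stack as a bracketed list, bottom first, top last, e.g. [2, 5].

(re-executing from step 7 with the substitution; state before step 7: [51, -66])
7. SWAP -> [-66, 51]
8. DROP -> [-66]

[-66]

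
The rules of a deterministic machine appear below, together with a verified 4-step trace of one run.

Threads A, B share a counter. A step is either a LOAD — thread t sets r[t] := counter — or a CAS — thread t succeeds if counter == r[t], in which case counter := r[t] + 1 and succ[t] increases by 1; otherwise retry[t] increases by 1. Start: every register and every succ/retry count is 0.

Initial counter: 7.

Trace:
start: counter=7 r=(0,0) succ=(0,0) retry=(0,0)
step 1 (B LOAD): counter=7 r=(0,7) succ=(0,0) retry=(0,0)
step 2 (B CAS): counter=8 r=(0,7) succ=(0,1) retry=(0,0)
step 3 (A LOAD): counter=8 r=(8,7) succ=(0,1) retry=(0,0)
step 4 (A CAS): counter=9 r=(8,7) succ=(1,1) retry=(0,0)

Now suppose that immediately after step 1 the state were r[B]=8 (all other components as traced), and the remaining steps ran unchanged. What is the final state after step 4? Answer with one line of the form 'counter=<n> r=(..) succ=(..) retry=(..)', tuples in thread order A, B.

state after step 1 := counter=7 r=(0,8) succ=(0,0) retry=(0,0)
step 2 (B CAS): counter=7 r=(0,8) succ=(0,0) retry=(0,1)
step 3 (A LOAD): counter=7 r=(7,8) succ=(0,0) retry=(0,1)
step 4 (A CAS): counter=8 r=(7,8) succ=(1,0) retry=(0,1)

counter=8 r=(7,8) succ=(1,0) retry=(0,1)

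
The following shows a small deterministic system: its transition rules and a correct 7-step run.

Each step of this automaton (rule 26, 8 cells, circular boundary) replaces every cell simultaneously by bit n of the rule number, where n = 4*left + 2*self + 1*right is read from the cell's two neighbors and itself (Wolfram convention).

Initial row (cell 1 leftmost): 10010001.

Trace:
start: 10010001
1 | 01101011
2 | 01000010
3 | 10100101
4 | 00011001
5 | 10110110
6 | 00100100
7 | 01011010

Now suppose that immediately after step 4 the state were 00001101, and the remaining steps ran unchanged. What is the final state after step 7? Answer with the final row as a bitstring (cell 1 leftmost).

01000000

state after step 4 := 00001101
5 | 10011000
6 | 01110101
7 | 01000000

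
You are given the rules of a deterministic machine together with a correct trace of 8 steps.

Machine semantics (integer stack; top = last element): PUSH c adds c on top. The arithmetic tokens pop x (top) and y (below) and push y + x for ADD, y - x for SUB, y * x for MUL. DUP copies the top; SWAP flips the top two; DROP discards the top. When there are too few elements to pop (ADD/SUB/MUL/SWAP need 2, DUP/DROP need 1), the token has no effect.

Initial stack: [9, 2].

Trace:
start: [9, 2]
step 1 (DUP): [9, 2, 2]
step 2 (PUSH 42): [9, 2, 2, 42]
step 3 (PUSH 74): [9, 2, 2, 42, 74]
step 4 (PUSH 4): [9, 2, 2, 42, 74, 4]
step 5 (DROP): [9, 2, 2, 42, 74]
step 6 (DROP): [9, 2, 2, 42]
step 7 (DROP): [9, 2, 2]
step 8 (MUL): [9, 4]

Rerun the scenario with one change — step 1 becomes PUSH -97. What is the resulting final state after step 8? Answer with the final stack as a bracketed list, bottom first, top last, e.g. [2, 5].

(re-executing from step 1 with the substitution; state before step 1: [9, 2])
step 1 (PUSH -97): [9, 2, -97]
step 2 (PUSH 42): [9, 2, -97, 42]
step 3 (PUSH 74): [9, 2, -97, 42, 74]
step 4 (PUSH 4): [9, 2, -97, 42, 74, 4]
step 5 (DROP): [9, 2, -97, 42, 74]
step 6 (DROP): [9, 2, -97, 42]
step 7 (DROP): [9, 2, -97]
step 8 (MUL): [9, -194]

[9, -194]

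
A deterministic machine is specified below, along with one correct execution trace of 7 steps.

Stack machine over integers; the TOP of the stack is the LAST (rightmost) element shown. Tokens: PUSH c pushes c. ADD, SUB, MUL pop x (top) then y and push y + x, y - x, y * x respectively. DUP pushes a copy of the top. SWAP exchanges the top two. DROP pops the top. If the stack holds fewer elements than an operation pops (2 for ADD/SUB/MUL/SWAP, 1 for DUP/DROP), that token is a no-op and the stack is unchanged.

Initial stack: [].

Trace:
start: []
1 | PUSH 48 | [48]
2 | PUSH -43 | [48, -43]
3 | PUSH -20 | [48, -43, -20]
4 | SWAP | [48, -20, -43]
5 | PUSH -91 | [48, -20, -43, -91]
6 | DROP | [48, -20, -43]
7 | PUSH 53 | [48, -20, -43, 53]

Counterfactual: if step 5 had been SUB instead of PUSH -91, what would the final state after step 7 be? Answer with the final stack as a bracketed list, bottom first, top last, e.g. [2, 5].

[48, 53]

(re-executing from step 5 with the substitution; state before step 5: [48, -20, -43])
5 | SUB | [48, 23]
6 | DROP | [48]
7 | PUSH 53 | [48, 53]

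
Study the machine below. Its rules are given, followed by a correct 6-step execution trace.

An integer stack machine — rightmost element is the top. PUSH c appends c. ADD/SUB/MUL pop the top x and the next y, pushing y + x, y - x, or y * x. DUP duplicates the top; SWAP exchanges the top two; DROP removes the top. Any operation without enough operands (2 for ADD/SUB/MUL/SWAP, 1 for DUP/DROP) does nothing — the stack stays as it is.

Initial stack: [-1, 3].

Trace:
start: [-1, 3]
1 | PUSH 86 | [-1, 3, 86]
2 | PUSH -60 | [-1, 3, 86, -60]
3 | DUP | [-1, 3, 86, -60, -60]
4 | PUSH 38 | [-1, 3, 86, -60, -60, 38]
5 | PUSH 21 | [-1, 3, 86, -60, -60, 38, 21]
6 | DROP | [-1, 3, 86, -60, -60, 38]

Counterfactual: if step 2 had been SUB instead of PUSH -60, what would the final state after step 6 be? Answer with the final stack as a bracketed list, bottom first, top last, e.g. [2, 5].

(re-executing from step 2 with the substitution; state before step 2: [-1, 3, 86])
2 | SUB | [-1, -83]
3 | DUP | [-1, -83, -83]
4 | PUSH 38 | [-1, -83, -83, 38]
5 | PUSH 21 | [-1, -83, -83, 38, 21]
6 | DROP | [-1, -83, -83, 38]

[-1, -83, -83, 38]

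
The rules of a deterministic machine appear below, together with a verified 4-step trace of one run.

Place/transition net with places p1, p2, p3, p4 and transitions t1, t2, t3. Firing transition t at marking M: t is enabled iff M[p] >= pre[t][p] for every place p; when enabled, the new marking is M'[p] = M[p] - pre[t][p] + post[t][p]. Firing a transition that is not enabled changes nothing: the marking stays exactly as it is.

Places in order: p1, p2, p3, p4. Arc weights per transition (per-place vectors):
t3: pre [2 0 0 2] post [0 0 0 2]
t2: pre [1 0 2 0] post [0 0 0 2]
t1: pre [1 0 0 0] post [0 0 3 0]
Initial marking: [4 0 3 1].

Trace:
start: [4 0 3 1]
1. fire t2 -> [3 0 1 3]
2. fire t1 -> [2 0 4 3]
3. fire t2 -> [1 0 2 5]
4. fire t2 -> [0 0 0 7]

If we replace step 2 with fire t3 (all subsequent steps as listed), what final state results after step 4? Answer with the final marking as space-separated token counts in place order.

(re-executing from step 2 with the substitution; state before step 2: [3 0 1 3])
2. fire t3 -> [1 0 1 3]
3. fire t2 -> [1 0 1 3]
4. fire t2 -> [1 0 1 3]

1 0 1 3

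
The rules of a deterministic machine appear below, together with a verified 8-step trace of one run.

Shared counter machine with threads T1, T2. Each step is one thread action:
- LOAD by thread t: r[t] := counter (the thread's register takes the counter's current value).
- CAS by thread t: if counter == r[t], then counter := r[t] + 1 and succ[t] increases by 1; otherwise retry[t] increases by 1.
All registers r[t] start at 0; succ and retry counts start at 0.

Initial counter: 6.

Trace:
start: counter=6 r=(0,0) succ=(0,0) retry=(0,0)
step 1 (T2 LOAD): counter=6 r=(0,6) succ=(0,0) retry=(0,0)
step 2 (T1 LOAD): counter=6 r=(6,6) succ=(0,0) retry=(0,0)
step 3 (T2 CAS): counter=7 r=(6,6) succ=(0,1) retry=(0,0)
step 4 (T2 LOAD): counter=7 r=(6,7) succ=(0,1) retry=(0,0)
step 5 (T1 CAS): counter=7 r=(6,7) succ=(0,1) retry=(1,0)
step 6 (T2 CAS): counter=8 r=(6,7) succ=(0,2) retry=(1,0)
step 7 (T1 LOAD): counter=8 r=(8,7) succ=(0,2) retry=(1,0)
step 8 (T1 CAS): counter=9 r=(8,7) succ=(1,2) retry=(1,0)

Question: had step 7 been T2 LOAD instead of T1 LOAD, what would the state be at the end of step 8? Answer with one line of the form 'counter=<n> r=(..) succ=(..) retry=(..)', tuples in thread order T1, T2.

counter=8 r=(6,8) succ=(0,2) retry=(2,0)

(re-executing from step 7 with the substitution; state before step 7: counter=8 r=(6,7) succ=(0,2) retry=(1,0))
step 7 (T2 LOAD): counter=8 r=(6,8) succ=(0,2) retry=(1,0)
step 8 (T1 CAS): counter=8 r=(6,8) succ=(0,2) retry=(2,0)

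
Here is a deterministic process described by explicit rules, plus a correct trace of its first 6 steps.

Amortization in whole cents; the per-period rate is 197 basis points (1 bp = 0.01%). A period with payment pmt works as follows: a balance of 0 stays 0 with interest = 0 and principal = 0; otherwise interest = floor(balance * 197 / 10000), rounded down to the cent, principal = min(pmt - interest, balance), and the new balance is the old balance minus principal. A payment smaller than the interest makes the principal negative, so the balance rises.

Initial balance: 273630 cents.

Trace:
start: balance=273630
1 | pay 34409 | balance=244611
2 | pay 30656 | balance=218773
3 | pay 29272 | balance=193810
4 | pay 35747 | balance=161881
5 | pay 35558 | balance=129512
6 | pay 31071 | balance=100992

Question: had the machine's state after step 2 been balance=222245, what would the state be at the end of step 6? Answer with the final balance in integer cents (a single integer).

state after step 2 := balance=222245
3 | pay 29272 | balance=197351
4 | pay 35747 | balance=165491
5 | pay 35558 | balance=133193
6 | pay 31071 | balance=104745

104745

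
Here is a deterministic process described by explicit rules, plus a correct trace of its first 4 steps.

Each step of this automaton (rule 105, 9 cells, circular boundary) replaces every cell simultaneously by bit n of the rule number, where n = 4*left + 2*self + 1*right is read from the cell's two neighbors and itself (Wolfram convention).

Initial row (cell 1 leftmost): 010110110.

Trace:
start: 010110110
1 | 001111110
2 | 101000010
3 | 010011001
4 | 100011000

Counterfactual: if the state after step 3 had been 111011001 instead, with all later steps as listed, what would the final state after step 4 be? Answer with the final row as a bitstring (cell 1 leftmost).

001111001

state after step 3 := 111011001
4 | 001111001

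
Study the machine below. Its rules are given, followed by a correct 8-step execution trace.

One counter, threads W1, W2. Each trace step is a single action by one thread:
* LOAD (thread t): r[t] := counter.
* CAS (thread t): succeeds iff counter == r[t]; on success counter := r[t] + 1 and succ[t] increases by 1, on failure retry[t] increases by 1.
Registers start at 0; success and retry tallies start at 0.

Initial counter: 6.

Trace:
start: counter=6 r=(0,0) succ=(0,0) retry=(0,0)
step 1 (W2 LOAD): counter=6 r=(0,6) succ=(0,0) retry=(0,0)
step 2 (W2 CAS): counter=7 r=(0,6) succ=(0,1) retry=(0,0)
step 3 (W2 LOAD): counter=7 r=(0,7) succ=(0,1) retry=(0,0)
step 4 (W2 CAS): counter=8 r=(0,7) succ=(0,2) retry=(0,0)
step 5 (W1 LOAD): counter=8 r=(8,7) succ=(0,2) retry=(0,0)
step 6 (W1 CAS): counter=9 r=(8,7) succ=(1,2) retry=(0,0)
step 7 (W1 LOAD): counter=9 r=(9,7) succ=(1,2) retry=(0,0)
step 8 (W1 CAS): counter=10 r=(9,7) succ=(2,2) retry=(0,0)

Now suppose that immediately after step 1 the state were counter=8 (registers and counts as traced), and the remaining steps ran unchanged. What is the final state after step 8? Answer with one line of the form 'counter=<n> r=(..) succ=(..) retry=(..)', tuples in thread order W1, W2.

counter=11 r=(10,8) succ=(2,1) retry=(0,1)

state after step 1 := counter=8 r=(0,6) succ=(0,0) retry=(0,0)
step 2 (W2 CAS): counter=8 r=(0,6) succ=(0,0) retry=(0,1)
step 3 (W2 LOAD): counter=8 r=(0,8) succ=(0,0) retry=(0,1)
step 4 (W2 CAS): counter=9 r=(0,8) succ=(0,1) retry=(0,1)
step 5 (W1 LOAD): counter=9 r=(9,8) succ=(0,1) retry=(0,1)
step 6 (W1 CAS): counter=10 r=(9,8) succ=(1,1) retry=(0,1)
step 7 (W1 LOAD): counter=10 r=(10,8) succ=(1,1) retry=(0,1)
step 8 (W1 CAS): counter=11 r=(10,8) succ=(2,1) retry=(0,1)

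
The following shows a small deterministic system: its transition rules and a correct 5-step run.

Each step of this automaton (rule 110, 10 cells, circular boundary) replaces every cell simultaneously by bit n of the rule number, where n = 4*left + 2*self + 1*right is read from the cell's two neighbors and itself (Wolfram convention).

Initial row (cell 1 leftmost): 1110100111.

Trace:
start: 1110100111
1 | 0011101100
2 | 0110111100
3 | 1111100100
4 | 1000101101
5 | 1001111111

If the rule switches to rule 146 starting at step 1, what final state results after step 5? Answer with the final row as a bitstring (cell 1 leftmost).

(re-executing steps 1..5 under rule 146; state before step 1: 1110100111)
1 | 1100011011
2 | 1010100001
3 | 0000010010
4 | 0000101101
5 | 1001000000

1001000000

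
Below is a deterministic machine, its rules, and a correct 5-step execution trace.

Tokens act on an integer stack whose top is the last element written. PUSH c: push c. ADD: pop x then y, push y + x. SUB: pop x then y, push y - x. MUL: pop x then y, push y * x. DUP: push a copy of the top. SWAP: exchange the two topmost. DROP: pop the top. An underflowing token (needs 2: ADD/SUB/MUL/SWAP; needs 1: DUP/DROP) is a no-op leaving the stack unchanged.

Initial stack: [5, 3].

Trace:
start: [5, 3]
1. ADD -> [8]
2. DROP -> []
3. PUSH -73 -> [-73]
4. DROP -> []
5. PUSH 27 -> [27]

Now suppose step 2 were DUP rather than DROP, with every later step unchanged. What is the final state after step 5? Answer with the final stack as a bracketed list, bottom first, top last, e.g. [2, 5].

[8, 8, 27]

(re-executing from step 2 with the substitution; state before step 2: [8])
2. DUP -> [8, 8]
3. PUSH -73 -> [8, 8, -73]
4. DROP -> [8, 8]
5. PUSH 27 -> [8, 8, 27]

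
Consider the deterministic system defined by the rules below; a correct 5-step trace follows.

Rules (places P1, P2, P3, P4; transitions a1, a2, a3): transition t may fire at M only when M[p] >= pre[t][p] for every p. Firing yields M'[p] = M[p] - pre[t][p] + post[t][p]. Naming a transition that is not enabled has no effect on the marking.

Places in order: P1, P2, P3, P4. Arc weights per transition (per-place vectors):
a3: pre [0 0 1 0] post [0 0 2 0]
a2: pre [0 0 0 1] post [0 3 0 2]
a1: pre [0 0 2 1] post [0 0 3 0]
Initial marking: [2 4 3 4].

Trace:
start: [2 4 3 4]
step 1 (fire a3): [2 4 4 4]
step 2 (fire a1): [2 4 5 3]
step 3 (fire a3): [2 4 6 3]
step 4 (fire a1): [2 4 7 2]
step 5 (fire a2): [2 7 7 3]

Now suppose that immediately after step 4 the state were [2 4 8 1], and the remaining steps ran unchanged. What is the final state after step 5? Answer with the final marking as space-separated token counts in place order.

2 7 8 2

state after step 4 := [2 4 8 1]
step 5 (fire a2): [2 7 8 2]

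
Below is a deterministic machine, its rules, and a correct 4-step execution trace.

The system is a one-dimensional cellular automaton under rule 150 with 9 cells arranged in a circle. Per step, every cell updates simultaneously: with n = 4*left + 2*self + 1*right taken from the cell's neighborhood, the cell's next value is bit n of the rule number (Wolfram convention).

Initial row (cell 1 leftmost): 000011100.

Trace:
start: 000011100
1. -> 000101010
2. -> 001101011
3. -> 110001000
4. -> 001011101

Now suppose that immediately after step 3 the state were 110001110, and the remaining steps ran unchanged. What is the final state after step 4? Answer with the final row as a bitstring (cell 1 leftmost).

001010100

state after step 3 := 110001110
4. -> 001010100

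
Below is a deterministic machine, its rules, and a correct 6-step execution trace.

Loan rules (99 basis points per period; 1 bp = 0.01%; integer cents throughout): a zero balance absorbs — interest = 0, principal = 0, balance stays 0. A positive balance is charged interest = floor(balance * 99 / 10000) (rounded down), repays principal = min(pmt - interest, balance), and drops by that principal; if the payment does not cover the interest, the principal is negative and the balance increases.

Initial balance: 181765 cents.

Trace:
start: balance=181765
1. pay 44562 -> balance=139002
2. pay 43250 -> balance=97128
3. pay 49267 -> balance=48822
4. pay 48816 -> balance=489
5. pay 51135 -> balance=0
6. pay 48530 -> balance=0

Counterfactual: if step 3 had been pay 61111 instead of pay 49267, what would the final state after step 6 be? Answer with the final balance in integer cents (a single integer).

(re-executing from step 3 with the substitution; state before step 3: balance=97128)
3. pay 61111 -> balance=36978
4. pay 48816 -> balance=0
5. pay 51135 -> balance=0
6. pay 48530 -> balance=0

0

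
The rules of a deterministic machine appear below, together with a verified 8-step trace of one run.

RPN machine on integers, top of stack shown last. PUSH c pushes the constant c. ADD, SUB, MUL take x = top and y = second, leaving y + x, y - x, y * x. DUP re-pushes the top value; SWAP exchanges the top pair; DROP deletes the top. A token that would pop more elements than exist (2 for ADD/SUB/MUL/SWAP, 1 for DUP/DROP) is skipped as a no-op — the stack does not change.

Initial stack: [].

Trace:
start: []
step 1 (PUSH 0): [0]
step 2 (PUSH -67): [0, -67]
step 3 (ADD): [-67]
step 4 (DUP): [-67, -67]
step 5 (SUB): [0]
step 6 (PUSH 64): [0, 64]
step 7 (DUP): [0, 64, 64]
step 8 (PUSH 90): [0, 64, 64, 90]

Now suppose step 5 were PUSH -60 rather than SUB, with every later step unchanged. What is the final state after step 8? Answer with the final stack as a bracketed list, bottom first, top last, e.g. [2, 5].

(re-executing from step 5 with the substitution; state before step 5: [-67, -67])
step 5 (PUSH -60): [-67, -67, -60]
step 6 (PUSH 64): [-67, -67, -60, 64]
step 7 (DUP): [-67, -67, -60, 64, 64]
step 8 (PUSH 90): [-67, -67, -60, 64, 64, 90]

[-67, -67, -60, 64, 64, 90]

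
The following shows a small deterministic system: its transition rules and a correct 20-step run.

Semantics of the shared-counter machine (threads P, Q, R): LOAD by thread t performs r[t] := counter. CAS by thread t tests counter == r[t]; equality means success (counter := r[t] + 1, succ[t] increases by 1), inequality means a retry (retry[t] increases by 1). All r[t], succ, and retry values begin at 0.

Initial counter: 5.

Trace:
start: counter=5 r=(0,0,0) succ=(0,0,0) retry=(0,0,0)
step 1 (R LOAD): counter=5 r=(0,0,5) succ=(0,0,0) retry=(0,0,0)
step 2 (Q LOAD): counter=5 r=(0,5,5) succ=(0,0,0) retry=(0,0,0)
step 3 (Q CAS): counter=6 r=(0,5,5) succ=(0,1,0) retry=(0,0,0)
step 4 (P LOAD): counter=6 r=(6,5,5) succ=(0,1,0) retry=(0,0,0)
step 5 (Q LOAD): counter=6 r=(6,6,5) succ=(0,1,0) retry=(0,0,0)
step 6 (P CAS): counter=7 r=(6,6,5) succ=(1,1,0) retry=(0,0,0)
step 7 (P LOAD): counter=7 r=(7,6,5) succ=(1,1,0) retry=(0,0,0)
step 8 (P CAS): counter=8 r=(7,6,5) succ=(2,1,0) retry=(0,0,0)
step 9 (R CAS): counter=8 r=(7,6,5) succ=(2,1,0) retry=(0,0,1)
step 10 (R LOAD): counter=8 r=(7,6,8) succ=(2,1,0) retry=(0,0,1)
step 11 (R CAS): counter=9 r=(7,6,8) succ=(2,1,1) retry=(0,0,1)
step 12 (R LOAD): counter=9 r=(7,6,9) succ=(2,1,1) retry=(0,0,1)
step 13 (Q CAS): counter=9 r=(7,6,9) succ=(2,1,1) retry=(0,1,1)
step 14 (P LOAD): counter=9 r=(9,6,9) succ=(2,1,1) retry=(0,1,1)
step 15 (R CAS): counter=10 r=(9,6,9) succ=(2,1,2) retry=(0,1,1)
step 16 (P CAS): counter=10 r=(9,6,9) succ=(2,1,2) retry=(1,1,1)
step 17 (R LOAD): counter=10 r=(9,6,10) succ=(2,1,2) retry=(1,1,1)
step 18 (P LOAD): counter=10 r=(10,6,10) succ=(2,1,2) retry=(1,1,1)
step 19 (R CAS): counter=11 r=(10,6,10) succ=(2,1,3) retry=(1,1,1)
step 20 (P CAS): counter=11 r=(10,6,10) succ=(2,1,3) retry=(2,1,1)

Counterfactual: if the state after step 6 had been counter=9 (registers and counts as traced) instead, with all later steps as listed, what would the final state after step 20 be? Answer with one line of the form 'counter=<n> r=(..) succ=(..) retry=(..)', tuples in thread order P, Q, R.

counter=13 r=(12,6,12) succ=(2,1,3) retry=(2,1,1)

state after step 6 := counter=9 r=(6,6,5) succ=(1,1,0) retry=(0,0,0)
step 7 (P LOAD): counter=9 r=(9,6,5) succ=(1,1,0) retry=(0,0,0)
step 8 (P CAS): counter=10 r=(9,6,5) succ=(2,1,0) retry=(0,0,0)
step 9 (R CAS): counter=10 r=(9,6,5) succ=(2,1,0) retry=(0,0,1)
step 10 (R LOAD): counter=10 r=(9,6,10) succ=(2,1,0) retry=(0,0,1)
step 11 (R CAS): counter=11 r=(9,6,10) succ=(2,1,1) retry=(0,0,1)
step 12 (R LOAD): counter=11 r=(9,6,11) succ=(2,1,1) retry=(0,0,1)
step 13 (Q CAS): counter=11 r=(9,6,11) succ=(2,1,1) retry=(0,1,1)
step 14 (P LOAD): counter=11 r=(11,6,11) succ=(2,1,1) retry=(0,1,1)
step 15 (R CAS): counter=12 r=(11,6,11) succ=(2,1,2) retry=(0,1,1)
step 16 (P CAS): counter=12 r=(11,6,11) succ=(2,1,2) retry=(1,1,1)
step 17 (R LOAD): counter=12 r=(11,6,12) succ=(2,1,2) retry=(1,1,1)
step 18 (P LOAD): counter=12 r=(12,6,12) succ=(2,1,2) retry=(1,1,1)
step 19 (R CAS): counter=13 r=(12,6,12) succ=(2,1,3) retry=(1,1,1)
step 20 (P CAS): counter=13 r=(12,6,12) succ=(2,1,3) retry=(2,1,1)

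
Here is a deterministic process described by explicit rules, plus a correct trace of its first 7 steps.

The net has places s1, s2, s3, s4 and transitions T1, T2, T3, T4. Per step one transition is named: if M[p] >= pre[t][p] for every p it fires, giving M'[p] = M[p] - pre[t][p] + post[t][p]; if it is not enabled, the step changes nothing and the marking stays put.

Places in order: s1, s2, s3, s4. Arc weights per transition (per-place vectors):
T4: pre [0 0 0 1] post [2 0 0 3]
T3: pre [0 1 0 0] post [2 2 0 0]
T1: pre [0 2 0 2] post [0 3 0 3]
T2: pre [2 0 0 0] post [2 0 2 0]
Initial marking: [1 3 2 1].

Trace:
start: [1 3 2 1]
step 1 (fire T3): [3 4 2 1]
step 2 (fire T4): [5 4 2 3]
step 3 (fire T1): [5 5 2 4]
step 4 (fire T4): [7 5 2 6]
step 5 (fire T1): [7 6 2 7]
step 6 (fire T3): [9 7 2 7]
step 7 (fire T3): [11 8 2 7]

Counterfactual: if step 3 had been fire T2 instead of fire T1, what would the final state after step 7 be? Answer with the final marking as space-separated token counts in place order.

(re-executing from step 3 with the substitution; state before step 3: [5 4 2 3])
step 3 (fire T2): [5 4 4 3]
step 4 (fire T4): [7 4 4 5]
step 5 (fire T1): [7 5 4 6]
step 6 (fire T3): [9 6 4 6]
step 7 (fire T3): [11 7 4 6]

11 7 4 6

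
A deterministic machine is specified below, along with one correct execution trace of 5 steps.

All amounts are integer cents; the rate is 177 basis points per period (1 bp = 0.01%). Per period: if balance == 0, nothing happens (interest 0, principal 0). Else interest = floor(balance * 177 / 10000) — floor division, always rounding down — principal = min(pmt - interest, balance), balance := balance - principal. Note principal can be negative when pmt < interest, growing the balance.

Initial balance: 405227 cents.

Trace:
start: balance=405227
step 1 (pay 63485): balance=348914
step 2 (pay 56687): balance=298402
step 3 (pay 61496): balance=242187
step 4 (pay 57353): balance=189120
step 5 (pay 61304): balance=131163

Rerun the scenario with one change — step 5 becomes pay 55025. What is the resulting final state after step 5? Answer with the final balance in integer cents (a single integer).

137442

(re-executing from step 5 with the substitution; state before step 5: balance=189120)
step 5 (pay 55025): balance=137442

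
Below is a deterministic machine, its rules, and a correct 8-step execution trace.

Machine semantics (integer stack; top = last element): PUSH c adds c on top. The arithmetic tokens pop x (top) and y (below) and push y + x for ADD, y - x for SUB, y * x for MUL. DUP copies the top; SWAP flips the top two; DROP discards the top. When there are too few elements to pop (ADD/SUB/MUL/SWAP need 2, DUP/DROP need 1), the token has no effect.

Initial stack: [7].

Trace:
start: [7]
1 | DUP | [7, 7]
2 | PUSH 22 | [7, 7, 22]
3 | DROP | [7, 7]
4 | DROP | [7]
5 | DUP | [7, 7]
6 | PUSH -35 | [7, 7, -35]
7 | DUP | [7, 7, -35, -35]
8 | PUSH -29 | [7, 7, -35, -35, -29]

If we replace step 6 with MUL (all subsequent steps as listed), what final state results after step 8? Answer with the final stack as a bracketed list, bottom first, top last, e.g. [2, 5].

[49, 49, -29]

(re-executing from step 6 with the substitution; state before step 6: [7, 7])
6 | MUL | [49]
7 | DUP | [49, 49]
8 | PUSH -29 | [49, 49, -29]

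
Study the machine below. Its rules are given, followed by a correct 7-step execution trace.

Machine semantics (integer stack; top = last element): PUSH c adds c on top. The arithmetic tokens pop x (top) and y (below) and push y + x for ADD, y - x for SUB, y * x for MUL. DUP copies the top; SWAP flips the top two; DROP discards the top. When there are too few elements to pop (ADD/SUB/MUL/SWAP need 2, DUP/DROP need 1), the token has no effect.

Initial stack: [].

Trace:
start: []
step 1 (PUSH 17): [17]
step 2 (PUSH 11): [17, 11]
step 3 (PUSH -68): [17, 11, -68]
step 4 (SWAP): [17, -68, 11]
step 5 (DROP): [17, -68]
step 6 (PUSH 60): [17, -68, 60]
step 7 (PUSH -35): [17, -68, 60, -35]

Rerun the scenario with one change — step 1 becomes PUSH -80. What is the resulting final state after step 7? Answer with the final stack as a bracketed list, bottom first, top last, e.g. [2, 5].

[-80, -68, 60, -35]

(re-executing from step 1 with the substitution; state before step 1: [])
step 1 (PUSH -80): [-80]
step 2 (PUSH 11): [-80, 11]
step 3 (PUSH -68): [-80, 11, -68]
step 4 (SWAP): [-80, -68, 11]
step 5 (DROP): [-80, -68]
step 6 (PUSH 60): [-80, -68, 60]
step 7 (PUSH -35): [-80, -68, 60, -35]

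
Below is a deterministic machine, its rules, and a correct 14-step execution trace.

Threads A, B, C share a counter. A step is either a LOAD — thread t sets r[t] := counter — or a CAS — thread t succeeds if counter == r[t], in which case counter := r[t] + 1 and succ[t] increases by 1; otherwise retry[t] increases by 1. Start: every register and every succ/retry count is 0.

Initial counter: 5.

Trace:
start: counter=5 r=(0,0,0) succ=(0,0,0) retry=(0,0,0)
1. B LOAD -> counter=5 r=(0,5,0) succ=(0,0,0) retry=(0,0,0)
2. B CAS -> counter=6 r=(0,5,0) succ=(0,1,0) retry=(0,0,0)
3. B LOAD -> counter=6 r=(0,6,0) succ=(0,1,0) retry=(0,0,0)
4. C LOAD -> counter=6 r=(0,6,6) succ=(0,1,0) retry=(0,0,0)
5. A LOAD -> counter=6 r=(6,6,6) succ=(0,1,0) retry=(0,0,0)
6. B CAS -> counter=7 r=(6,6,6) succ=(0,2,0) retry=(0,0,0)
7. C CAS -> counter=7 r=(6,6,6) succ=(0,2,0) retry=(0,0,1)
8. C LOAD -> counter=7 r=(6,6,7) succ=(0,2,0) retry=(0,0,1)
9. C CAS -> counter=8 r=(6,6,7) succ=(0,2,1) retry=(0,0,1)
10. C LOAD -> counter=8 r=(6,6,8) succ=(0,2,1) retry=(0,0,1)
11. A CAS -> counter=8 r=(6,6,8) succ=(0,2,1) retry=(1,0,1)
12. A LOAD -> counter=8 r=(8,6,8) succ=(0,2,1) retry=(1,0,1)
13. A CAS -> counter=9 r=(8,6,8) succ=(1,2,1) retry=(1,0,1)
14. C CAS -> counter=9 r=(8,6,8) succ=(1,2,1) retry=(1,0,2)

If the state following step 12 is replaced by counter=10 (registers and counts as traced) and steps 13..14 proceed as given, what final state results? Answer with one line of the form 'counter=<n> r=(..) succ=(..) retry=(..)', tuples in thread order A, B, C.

counter=10 r=(8,6,8) succ=(0,2,1) retry=(2,0,2)

state after step 12 := counter=10 r=(8,6,8) succ=(0,2,1) retry=(1,0,1)
13. A CAS -> counter=10 r=(8,6,8) succ=(0,2,1) retry=(2,0,1)
14. C CAS -> counter=10 r=(8,6,8) succ=(0,2,1) retry=(2,0,2)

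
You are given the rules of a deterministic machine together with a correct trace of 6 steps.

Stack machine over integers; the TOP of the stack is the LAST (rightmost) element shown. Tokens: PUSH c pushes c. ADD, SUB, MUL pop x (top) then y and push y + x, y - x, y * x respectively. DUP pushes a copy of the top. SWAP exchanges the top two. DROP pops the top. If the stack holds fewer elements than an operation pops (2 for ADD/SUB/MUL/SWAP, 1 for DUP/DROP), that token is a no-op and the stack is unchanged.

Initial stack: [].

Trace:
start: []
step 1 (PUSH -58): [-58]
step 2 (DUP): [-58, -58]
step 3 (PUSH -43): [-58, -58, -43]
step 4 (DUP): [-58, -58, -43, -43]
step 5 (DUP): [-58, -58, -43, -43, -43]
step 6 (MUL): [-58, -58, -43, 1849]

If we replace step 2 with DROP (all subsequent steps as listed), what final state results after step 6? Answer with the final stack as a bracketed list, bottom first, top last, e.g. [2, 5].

[-43, 1849]

(re-executing from step 2 with the substitution; state before step 2: [-58])
step 2 (DROP): []
step 3 (PUSH -43): [-43]
step 4 (DUP): [-43, -43]
step 5 (DUP): [-43, -43, -43]
step 6 (MUL): [-43, 1849]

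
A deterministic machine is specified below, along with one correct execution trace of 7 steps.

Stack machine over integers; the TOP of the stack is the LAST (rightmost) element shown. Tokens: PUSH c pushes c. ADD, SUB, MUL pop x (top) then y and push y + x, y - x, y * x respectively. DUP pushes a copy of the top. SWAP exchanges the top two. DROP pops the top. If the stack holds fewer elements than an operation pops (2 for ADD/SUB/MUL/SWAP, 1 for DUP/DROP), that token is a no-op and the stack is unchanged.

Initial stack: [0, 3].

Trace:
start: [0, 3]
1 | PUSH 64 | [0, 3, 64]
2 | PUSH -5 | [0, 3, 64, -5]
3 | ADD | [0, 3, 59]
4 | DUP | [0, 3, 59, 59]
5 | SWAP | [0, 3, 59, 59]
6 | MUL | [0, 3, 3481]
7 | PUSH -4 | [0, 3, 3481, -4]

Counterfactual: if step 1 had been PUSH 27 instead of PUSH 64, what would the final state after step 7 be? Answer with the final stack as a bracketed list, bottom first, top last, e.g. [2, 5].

[0, 3, 484, -4]

(re-executing from step 1 with the substitution; state before step 1: [0, 3])
1 | PUSH 27 | [0, 3, 27]
2 | PUSH -5 | [0, 3, 27, -5]
3 | ADD | [0, 3, 22]
4 | DUP | [0, 3, 22, 22]
5 | SWAP | [0, 3, 22, 22]
6 | MUL | [0, 3, 484]
7 | PUSH -4 | [0, 3, 484, -4]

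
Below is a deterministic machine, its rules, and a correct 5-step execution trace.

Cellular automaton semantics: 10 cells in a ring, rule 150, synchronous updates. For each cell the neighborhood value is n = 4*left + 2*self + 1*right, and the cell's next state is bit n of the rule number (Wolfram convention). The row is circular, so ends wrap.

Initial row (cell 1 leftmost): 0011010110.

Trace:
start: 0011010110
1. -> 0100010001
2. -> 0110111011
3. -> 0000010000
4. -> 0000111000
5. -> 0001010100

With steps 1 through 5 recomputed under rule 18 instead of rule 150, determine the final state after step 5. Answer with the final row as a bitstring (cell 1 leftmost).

(re-executing steps 1..5 under rule 18; state before step 1: 0011010110)
1. -> 0100000001
2. -> 0010000010
3. -> 0101000101
4. -> 0000101000
5. -> 0001000100

0001000100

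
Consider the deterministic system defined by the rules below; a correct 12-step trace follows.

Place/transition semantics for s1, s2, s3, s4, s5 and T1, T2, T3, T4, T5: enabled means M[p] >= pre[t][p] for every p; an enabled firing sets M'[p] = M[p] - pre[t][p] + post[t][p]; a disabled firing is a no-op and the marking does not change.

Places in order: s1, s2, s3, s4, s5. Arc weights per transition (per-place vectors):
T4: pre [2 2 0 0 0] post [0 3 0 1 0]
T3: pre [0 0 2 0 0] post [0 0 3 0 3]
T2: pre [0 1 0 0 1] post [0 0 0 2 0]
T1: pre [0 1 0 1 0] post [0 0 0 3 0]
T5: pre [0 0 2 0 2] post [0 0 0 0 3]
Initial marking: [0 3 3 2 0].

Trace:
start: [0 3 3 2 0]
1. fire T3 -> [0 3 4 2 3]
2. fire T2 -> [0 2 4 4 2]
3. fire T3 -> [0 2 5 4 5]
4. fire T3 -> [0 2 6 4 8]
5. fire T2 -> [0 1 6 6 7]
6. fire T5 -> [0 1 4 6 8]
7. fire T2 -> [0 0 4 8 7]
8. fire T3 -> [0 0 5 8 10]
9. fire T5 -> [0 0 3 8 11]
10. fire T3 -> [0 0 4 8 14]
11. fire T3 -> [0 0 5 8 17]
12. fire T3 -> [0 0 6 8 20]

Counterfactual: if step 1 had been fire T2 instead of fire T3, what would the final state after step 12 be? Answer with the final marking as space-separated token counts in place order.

(re-executing from step 1 with the substitution; state before step 1: [0 3 3 2 0])
1. fire T2 -> [0 3 3 2 0]
2. fire T2 -> [0 3 3 2 0]
3. fire T3 -> [0 3 4 2 3]
4. fire T3 -> [0 3 5 2 6]
5. fire T2 -> [0 2 5 4 5]
6. fire T5 -> [0 2 3 4 6]
7. fire T2 -> [0 1 3 6 5]
8. fire T3 -> [0 1 4 6 8]
9. fire T5 -> [0 1 2 6 9]
10. fire T3 -> [0 1 3 6 12]
11. fire T3 -> [0 1 4 6 15]
12. fire T3 -> [0 1 5 6 18]

0 1 5 6 18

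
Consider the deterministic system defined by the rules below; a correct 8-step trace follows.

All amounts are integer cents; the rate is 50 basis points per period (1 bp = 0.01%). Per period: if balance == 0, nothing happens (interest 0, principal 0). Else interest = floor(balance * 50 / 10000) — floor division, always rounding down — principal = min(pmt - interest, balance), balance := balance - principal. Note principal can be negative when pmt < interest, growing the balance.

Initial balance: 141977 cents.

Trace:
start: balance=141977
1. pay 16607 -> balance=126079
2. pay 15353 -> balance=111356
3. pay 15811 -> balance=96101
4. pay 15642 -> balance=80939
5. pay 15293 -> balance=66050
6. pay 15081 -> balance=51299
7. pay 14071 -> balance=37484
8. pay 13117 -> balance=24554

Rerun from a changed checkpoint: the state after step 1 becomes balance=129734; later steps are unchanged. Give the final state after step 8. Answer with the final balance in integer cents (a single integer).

state after step 1 := balance=129734
2. pay 15353 -> balance=115029
3. pay 15811 -> balance=99793
4. pay 15642 -> balance=84649
5. pay 15293 -> balance=69779
6. pay 15081 -> balance=55046
7. pay 14071 -> balance=41250
8. pay 13117 -> balance=28339

28339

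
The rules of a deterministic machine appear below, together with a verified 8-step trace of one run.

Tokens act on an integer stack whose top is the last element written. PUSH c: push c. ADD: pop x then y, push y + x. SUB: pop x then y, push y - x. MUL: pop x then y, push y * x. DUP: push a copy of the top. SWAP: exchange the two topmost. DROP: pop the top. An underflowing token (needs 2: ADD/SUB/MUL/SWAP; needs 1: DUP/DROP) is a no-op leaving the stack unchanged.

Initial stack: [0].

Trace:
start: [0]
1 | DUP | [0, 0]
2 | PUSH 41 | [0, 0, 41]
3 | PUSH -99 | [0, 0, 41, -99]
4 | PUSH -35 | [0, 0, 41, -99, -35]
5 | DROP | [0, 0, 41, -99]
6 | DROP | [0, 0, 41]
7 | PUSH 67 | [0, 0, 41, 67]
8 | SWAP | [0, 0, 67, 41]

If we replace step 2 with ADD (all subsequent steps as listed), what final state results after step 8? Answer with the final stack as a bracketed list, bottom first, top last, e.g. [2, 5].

[67, 0]

(re-executing from step 2 with the substitution; state before step 2: [0, 0])
2 | ADD | [0]
3 | PUSH -99 | [0, -99]
4 | PUSH -35 | [0, -99, -35]
5 | DROP | [0, -99]
6 | DROP | [0]
7 | PUSH 67 | [0, 67]
8 | SWAP | [67, 0]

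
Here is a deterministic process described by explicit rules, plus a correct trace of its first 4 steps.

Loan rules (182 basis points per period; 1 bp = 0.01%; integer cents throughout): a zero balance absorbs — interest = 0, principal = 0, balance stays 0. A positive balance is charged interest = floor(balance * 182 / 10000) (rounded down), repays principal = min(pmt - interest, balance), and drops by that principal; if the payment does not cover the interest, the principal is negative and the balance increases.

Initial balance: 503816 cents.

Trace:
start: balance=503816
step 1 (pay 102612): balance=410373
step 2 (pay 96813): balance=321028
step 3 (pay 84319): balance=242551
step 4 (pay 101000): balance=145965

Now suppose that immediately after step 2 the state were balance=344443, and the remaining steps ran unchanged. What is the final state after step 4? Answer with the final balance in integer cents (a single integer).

state after step 2 := balance=344443
step 3 (pay 84319): balance=266392
step 4 (pay 101000): balance=170240

170240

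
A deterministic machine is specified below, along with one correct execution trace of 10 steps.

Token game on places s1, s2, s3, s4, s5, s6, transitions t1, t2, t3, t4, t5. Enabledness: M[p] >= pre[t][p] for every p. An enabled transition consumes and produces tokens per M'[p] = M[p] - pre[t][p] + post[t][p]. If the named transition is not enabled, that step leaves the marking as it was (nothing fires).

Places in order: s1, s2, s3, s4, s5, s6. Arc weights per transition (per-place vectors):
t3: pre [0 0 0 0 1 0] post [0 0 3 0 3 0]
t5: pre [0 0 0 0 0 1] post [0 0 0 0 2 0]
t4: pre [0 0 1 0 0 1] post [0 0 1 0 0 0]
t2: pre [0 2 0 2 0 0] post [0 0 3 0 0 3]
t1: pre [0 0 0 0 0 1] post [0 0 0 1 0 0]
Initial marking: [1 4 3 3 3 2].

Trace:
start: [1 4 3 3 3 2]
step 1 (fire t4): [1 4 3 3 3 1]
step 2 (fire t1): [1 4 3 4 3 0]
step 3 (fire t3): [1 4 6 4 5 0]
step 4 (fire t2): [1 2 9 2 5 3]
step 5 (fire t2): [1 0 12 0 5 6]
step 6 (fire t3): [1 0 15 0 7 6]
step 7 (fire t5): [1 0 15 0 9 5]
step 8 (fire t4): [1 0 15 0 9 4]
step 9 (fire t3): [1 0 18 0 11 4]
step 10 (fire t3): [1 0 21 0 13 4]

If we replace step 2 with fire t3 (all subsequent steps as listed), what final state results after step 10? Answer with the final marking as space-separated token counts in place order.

(re-executing from step 2 with the substitution; state before step 2: [1 4 3 3 3 1])
step 2 (fire t3): [1 4 6 3 5 1]
step 3 (fire t3): [1 4 9 3 7 1]
step 4 (fire t2): [1 2 12 1 7 4]
step 5 (fire t2): [1 2 12 1 7 4]
step 6 (fire t3): [1 2 15 1 9 4]
step 7 (fire t5): [1 2 15 1 11 3]
step 8 (fire t4): [1 2 15 1 11 2]
step 9 (fire t3): [1 2 18 1 13 2]
step 10 (fire t3): [1 2 21 1 15 2]

1 2 21 1 15 2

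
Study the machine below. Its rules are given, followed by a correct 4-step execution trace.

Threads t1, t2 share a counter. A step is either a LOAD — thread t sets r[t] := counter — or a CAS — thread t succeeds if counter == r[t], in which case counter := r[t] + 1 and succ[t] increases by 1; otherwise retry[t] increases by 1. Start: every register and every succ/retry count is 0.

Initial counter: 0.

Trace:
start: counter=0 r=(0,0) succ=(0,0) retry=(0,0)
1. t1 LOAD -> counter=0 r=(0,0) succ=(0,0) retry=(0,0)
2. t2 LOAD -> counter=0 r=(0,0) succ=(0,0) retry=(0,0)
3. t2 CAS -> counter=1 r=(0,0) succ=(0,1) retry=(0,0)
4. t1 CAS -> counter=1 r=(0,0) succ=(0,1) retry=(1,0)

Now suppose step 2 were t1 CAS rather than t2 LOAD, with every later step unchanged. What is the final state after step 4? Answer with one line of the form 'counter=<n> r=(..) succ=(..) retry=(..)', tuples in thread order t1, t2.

(re-executing from step 2 with the substitution; state before step 2: counter=0 r=(0,0) succ=(0,0) retry=(0,0))
2. t1 CAS -> counter=1 r=(0,0) succ=(1,0) retry=(0,0)
3. t2 CAS -> counter=1 r=(0,0) succ=(1,0) retry=(0,1)
4. t1 CAS -> counter=1 r=(0,0) succ=(1,0) retry=(1,1)

counter=1 r=(0,0) succ=(1,0) retry=(1,1)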